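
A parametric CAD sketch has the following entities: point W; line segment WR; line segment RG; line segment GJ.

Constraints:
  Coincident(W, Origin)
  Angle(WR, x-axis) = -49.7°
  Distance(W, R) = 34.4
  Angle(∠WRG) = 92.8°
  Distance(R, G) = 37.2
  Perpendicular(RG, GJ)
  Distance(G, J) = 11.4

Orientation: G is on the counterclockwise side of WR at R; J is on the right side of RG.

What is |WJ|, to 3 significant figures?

60.0

W is at the origin; WR runs at -49.7° with length 34.4, so R = 34.4·(cos -49.7°, sin -49.7°) = (22.2, -26.2). ∠WRG = 92.8°, so RG runs at -49.7° + (180° − 92.8°) = 37.5° from the x-axis; with |RG| = 37.2, G = R + 37.2·(cos 37.5°, sin 37.5°) = (51.8, -3.59). RG is perpendicular to GJ; with |GJ| = 11.4 on the right of RG, J = G + 11.4·(0.609, -0.793) = (58.7, -12.6). Then |WJ| = |J − W| = 60.0.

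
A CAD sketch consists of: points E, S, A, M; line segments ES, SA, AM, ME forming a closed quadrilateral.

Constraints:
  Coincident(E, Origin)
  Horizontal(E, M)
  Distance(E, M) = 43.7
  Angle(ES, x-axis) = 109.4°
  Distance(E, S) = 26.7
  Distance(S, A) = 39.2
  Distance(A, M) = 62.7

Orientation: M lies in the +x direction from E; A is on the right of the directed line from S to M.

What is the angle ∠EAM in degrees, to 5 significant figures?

24.462°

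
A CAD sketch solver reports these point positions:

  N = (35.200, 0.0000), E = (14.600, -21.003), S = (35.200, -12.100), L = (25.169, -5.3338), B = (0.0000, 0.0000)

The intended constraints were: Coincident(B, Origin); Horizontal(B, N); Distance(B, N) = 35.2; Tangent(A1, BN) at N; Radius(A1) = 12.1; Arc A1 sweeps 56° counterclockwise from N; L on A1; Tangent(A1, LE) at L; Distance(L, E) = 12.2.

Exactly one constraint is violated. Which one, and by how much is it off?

Distance(L, E) = 12.2 — off by 6.70.

B = (0.00, 0.00) ✓; B.y = 0.00, N.y = 0.00 ✓; |BN| = 35.20 ✓; ∠(SN, NB) = 90.00° ✓; |SN| = 12.10 ✓; bearing(S→L) − bearing(S→N) = 56.00° ✓; |SL| = 12.10 ✓; ∠(SL, LE) = 90.00° ✓; |LE| = 18.90 ✗.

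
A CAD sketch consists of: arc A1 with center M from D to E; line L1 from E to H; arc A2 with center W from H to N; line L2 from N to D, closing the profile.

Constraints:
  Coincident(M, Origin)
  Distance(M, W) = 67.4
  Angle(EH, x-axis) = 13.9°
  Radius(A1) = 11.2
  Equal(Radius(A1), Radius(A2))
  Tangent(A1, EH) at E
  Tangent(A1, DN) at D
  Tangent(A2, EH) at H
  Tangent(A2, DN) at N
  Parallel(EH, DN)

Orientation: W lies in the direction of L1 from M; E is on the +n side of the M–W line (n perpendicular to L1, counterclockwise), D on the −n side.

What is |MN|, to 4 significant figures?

68.32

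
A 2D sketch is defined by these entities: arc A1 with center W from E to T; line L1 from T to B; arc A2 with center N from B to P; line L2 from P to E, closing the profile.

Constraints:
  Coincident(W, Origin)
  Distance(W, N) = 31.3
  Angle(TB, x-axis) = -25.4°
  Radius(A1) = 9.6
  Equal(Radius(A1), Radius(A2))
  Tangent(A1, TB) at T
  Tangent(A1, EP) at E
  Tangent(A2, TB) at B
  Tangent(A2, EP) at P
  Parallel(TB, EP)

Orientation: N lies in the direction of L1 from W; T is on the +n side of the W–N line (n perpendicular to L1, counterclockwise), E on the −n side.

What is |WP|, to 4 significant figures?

32.74

The slot axis is L1's direction at -25.4°, so u = (cos -25.4°, sin -25.4°) = (0.9033, -0.4289) and n = (−sin -25.4°, cos -25.4°) = (0.4289, 0.9033). W is at the origin and N lies 31.3 along u from W, so N = 31.3·u = (28.27, -13.43). Tangency of A1 to both parallel lines with radius 9.6 puts T and E at W ± 9.6·n: T = (4.118, 8.672), E = (-4.118, -8.672). Equal radii place B and P the same way about N: B = N + 9.6·n = (32.39, -4.754), P = N − 9.6·n = (24.16, -22.10). Then |WP| = |P − W| = 32.74.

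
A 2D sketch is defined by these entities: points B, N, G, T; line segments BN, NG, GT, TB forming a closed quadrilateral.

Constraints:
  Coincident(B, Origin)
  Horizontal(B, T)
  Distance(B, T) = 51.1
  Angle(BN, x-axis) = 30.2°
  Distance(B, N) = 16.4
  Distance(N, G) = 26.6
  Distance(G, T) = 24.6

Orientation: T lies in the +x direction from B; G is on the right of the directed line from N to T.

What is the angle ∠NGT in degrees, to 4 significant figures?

95.21°

Checks: |NG| = 26.60 ✓; |GT| = 24.60 ✓.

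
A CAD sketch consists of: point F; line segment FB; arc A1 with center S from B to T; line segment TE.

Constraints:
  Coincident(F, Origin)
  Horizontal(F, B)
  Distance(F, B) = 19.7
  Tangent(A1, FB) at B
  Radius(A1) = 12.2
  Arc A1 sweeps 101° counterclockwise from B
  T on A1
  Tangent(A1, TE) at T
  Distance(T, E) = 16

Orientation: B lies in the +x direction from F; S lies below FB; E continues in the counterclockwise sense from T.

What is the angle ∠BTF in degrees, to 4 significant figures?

67.50°

F is at the origin; F and B share the same y with |FB| = 19.7 and B on the +x side, so B = (19.70, 0.000). A1 meets FB tangentially, so SB is at right angles to FB, so S = B + (0, -12.2) = (19.70, -12.20). On A1, B sits at bearing 90° from S; a 101° counterclockwise sweep puts T at bearing 191°, so T = S + 12.2·(cos 191°, sin 191°) = (7.724, -14.53). Then cos ∠BTF = TB·TF / (|TB||TF|), giving 67.50°.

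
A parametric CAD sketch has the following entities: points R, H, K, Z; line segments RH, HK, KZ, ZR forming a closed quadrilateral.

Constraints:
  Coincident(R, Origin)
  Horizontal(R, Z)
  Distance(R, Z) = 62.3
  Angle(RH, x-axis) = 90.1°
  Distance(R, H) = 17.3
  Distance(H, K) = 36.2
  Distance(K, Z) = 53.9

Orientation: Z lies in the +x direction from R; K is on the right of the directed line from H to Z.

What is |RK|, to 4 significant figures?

20.45

Checks: |HK| = 36.20 ✓; |KZ| = 53.90 ✓.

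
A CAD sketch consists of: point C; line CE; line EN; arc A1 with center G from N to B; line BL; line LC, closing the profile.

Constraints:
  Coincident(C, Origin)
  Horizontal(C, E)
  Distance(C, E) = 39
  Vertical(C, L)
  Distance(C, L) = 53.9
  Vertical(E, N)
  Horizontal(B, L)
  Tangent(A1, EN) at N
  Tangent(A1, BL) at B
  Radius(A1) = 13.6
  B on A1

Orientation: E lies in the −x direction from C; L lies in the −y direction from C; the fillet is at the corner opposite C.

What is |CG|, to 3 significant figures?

47.6

C is at the origin; C and E share the same y with |CE| = 39.0 and E on the −x side, so E = (-39.0, 0.00). CL is vertical with |CL| = 53.9 and L on the −y side, so L = (0.00, -53.9). The virtual corner opposite C is at (-39.0, -53.9). A1 meets EN tangentially, so GN is at right angles to EN and tangency of A1 to BL means the radius GB is perpendicular to BL, with radius 13.6, so the center G sits 13.6 in from both sides at G = (-25.4, -40.3). Then |CG| = |G − C| = 47.6.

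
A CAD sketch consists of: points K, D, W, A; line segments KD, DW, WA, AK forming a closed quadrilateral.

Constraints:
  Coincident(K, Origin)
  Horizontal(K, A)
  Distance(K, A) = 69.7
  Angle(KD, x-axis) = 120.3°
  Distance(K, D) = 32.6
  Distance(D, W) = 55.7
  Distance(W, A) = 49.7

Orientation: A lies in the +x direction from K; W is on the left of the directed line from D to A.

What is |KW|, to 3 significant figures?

54.3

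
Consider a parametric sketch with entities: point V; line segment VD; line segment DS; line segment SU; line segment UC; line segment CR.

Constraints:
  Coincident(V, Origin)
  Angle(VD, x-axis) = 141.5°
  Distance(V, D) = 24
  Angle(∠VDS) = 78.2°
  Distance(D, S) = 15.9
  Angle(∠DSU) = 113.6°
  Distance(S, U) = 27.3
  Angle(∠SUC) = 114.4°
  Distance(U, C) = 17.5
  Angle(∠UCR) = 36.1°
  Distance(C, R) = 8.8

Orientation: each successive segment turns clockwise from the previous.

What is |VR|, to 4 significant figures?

12.53

V is at the origin; VD runs at 141.5° with length 24.0, so D = (-18.78, 14.94). ∠VDS = 78.2° gives DS at 39.70° from the x-axis; with |DS| = 15.9, S = (-6.549, 25.10). ∠DSU = 113.6° gives SU at -26.70° from the x-axis; with |SU| = 27.3, U = (17.84, 12.83). ∠SUC = 114.4° gives UC at -92.30° from the x-axis; with |UC| = 17.5, C = (17.14, -4.656). ∠UCR = 36.1° gives CR at 123.8° from the x-axis; with |CR| = 8.8, R = (12.24, 2.657). Then |VR| = |R − V| = 12.53.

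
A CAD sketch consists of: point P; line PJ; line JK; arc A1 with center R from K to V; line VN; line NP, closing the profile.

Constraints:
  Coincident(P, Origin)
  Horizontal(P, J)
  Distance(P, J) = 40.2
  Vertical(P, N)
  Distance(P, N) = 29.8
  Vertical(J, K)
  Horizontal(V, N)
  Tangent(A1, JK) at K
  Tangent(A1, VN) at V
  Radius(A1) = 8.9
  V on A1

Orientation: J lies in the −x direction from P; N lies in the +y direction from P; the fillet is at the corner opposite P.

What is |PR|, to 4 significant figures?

37.64

P is at the origin; PJ is horizontal with |PJ| = 40.2 and J on the −x side, so J = (-40.20, 0.000). PN is vertical with |PN| = 29.8 and N on the +y side, so N = (0.000, 29.80). The virtual corner opposite P is at (-40.20, 29.80). Since A1 is tangent to JK there, RK ⟂ JK and A1 meets VN tangentially, so RV is at right angles to VN, with radius 8.9, so the center R sits 8.9 in from both sides at R = (-31.30, 20.90). Then |PR| = |R − P| = 37.64.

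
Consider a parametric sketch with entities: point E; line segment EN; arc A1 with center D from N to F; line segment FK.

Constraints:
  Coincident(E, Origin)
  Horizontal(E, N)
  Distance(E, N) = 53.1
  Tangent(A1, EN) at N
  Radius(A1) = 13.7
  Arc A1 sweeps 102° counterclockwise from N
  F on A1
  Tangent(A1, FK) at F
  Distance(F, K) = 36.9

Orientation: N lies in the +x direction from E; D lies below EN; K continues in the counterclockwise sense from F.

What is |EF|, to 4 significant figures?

43.01

E is at the origin; EN is horizontal with |EN| = 53.1 and N on the +x side, so N = (53.10, 0.000). Since A1 is tangent to EN there, DN ⟂ EN, so D = N + (0, -13.7) = (53.10, -13.70). On A1, N sits at bearing 90° from D; a 102° counterclockwise sweep puts F at bearing 192°, so F = D + 13.7·(cos 192°, sin 192°) = (39.70, -16.55). Then |EF| = |F − E| = 43.01.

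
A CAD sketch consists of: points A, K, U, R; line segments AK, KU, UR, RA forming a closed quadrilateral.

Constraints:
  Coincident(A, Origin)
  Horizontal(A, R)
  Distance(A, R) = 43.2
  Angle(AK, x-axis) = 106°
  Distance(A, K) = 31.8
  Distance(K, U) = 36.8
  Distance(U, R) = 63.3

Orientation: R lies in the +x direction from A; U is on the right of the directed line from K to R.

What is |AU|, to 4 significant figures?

20.44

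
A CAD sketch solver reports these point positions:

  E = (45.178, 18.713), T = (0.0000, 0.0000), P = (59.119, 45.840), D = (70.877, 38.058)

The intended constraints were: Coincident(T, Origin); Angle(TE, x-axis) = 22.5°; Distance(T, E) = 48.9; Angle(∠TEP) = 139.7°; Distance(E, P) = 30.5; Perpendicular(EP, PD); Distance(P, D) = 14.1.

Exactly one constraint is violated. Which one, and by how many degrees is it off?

Perpendicular(EP, PD) — off by 6.30°.

T = (0.00, 0.00) ✓; TE at 22.50° ✓; |TE| = 48.90 ✓; ∠TEP = 139.7° ✓; |EP| = 30.50 ✓; ∠(EP, PD) = 96.30° ✗; |PD| = 14.10 ✓.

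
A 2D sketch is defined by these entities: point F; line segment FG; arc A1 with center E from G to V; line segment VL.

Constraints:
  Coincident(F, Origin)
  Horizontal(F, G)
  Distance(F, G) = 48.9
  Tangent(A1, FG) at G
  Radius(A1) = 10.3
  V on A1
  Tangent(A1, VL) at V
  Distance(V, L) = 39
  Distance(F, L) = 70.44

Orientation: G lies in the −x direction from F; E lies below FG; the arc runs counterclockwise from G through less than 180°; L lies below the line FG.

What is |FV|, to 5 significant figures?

60.263

Checks: |EV| = 10.30 ✓; ∠(EV, VL) = 90.00° ✓; |VL| = 39.00 ✓; |FL| = 70.44 ✓.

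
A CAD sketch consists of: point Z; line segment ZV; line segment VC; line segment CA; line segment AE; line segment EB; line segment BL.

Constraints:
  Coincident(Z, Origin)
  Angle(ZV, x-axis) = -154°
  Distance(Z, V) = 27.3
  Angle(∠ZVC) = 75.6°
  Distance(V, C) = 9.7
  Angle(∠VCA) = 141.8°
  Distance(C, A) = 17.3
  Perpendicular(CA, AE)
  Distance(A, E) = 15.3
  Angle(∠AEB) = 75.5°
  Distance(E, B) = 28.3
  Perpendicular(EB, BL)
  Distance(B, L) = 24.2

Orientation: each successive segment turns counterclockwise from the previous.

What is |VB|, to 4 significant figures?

3.322

CA is perpendicular to AE, so AE runs at 78.60°; with |AE| = 15.3, E = (1.733, -7.776). ∠AEB = 75.5° gives EB at -176.9° from the x-axis; with |EB| = 28.3, B = (-26.53, -9.306). Then |VB| = |B − V| = 3.322.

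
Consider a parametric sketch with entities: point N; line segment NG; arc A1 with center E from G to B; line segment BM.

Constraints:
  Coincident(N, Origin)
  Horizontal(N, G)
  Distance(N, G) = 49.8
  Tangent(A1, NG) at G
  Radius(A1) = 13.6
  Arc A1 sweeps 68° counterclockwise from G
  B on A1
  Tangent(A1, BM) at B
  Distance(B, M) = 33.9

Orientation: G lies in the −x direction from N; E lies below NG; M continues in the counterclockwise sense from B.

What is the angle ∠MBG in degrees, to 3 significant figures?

146°

N is at the origin; N and G share the same y with |NG| = 49.8 and G on the −x side, so G = (-49.8, 0.00). Tangency of A1 to NG means the radius EG is perpendicular to NG, so E = G + (0, -13.6) = (-49.8, -13.6). On A1, G sits at bearing 90° from E; a 68° counterclockwise sweep puts B at bearing 158°, so B = E + 13.6·(cos 158°, sin 158°) = (-62.4, -8.51). The tangent condition forces EB to be normal to BM, so BM runs along (−sin 158°, cos 158°); with |BM| = 33.9, M = (-75.1, -39.9). Then cos ∠MBG = BM·BG / (|BM||BG|), giving 146°.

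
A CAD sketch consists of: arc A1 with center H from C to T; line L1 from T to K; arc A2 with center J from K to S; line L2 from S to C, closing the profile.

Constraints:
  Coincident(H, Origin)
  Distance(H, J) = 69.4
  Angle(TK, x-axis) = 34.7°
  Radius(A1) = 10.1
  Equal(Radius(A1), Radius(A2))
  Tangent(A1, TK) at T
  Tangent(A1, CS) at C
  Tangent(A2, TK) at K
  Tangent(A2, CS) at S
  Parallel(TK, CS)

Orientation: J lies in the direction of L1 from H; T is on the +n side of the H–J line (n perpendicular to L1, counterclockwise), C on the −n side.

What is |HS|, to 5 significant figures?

70.131

Tangency of A1 to both parallel lines with radius 10.1 puts T and C at H ± 10.1·n: T = (-5.7497, 8.3037), C = (5.7497, -8.3037). Equal radii place K and S the same way about J: K = J + 10.1·n = (51.307, 47.812), S = J − 10.1·n = (62.807, 31.204). Then |HS| = |S − H| = 70.131.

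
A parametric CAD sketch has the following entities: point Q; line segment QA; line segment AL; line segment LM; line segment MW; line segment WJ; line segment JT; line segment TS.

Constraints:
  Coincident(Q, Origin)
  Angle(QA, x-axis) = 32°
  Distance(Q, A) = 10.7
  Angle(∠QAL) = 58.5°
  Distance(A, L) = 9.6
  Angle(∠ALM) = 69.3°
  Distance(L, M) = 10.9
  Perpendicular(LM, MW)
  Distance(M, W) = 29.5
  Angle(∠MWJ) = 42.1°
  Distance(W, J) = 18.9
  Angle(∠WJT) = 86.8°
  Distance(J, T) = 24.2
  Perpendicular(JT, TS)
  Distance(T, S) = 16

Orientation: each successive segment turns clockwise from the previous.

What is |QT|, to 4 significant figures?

7.115

Q is at the origin; QA runs at 32.0° with length 10.7, so A = (9.074, 5.670). ∠QAL = 58.5° gives AL at -89.50° from the x-axis; with |AL| = 9.6, L = (9.158, -3.929). ∠ALM = 69.3° gives LM at 159.8° from the x-axis; with |LM| = 10.9, M = (-1.072, -0.1657). LM ⟂ MW, so MW runs at 69.80°; with |MW| = 29.5, W = (9.115, 27.52). ∠MWJ = 42.1° gives WJ at -68.10° from the x-axis; with |WJ| = 18.9, J = (16.16, 9.984). ∠WJT = 86.8° gives JT at -161.3° from the x-axis; with |JT| = 24.2, T = (-6.758, 2.225). Then |QT| = |T − Q| = 7.115.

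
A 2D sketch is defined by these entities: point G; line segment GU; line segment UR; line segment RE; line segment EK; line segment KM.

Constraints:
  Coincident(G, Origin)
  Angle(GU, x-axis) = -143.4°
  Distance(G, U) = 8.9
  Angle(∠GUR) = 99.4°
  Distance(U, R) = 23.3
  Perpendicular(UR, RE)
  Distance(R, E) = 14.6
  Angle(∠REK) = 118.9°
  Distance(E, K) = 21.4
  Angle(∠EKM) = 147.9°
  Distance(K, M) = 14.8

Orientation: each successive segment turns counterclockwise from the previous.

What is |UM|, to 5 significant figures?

26.189

∠REK = 118.9° gives EK at 88.300° from the x-axis; with |EK| = 21.4, K = (17.126, 2.0344). ∠EKM = 147.9° gives KM at 120.40° from the x-axis; with |KM| = 14.8, M = (9.6363, 14.800). Then |UM| = |M − U| = 26.189.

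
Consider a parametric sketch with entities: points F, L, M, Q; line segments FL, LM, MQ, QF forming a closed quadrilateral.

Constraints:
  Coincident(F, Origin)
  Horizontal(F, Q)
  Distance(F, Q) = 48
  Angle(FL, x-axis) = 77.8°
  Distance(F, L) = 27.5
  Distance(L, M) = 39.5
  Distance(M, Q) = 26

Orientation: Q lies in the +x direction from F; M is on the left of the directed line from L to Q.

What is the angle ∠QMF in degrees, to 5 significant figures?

66.244°

F is at the origin; F and Q share the same y with |FQ| = 48.0 and Q in +x, so Q = (48.0, 0). FL runs at 77.8° with |FL| = 27.5, so L = (5.8114, 26.879). M is determined by |LM| = 39.5 and |MQ| = 26.0 together: it lies at the intersection of circle(L, 39.5) and circle(Q, 26.0). With |LQ| = 50.024, the foot of the radical line on LQ is 33.850 from L and the perpendicular offset is √(39.5² − 33.850²) = 20.357. Taking the left-of-LQ solution: M = (45.298, 25.859).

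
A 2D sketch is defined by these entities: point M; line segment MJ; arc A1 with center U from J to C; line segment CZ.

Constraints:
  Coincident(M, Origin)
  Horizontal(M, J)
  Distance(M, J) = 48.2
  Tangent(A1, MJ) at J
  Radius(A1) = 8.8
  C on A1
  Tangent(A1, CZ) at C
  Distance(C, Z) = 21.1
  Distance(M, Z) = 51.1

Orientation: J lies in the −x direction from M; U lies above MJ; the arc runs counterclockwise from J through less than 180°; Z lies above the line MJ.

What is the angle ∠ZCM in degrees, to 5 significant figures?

107.77°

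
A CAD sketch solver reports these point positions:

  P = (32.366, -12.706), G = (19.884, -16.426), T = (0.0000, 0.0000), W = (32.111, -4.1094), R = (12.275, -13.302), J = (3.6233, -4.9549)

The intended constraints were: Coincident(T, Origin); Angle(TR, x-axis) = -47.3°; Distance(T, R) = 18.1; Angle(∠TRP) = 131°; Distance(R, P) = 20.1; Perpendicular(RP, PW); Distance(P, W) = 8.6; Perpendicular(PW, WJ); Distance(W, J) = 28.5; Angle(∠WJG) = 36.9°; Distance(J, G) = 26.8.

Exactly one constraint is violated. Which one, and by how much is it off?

Distance(J, G) = 26.8 — off by 6.90.

T = (0.00, 0.00) ✓; TR at -47.30° ✓; |TR| = 18.10 ✓; ∠TRP = 131.0° ✓; |RP| = 20.10 ✓; ∠(RP, PW) = 90.00° ✓; |PW| = 8.600 ✓; ∠(PW, WJ) = 90.00° ✓; |WJ| = 28.50 ✓; ∠WJG = 36.90° ✓; |JG| = 19.90 ✗.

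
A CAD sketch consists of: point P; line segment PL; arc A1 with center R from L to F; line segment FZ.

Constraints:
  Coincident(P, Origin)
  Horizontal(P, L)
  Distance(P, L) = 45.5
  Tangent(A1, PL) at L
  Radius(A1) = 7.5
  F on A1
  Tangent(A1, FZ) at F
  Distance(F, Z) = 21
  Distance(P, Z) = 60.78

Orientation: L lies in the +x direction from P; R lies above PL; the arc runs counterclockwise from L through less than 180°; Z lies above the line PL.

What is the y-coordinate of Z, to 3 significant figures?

28.2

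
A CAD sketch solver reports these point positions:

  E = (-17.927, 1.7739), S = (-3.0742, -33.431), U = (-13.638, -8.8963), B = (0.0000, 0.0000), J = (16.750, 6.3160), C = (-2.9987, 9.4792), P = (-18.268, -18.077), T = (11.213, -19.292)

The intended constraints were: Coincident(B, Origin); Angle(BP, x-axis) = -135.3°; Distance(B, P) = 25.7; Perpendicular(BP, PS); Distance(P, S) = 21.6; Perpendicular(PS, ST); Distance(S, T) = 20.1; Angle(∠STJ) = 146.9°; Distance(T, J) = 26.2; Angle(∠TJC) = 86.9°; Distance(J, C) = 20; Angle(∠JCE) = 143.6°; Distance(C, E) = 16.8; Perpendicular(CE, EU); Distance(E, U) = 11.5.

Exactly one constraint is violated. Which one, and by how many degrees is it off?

Perpendicular(CE, EU) — off by 5.40°.

B = (0.00, 0.00) ✓; BP at -135.3° ✓; |BP| = 25.70 ✓; ∠(BP, PS) = 90.00° ✓; |PS| = 21.60 ✓; ∠(PS, ST) = 90.00° ✓; |ST| = 20.10 ✓; ∠STJ = 146.9° ✓; |TJ| = 26.20 ✓; ∠TJC = 86.90° ✓; |JC| = 20.00 ✓; ∠JCE = 143.6° ✓; |CE| = 16.80 ✓; ∠(CE, EU) = 84.60° ✗; |EU| = 11.50 ✓.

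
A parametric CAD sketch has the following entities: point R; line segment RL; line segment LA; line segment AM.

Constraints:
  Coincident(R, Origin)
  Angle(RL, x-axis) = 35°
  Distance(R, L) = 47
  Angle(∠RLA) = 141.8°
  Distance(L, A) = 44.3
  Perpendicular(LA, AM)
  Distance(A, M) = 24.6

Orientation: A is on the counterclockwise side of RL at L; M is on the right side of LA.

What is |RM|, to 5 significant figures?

97.361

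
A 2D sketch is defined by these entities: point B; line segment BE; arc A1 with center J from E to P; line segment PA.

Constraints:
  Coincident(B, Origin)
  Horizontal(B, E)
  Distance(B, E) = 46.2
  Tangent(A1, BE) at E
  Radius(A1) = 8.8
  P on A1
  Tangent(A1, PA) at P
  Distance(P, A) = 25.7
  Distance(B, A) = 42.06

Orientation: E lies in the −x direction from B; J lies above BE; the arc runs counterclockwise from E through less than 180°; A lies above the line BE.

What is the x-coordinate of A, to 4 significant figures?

-29.36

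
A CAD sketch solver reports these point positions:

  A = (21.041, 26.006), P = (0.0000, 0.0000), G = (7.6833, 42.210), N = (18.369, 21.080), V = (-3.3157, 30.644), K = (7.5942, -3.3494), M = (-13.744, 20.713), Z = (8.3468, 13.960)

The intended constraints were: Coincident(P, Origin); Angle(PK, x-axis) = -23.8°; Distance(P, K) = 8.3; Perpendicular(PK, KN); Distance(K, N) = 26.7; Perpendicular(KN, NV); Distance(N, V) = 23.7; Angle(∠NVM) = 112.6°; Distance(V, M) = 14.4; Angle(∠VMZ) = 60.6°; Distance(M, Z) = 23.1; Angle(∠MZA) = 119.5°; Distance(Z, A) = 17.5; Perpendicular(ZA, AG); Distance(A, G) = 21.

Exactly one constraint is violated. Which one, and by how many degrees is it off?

Perpendicular(ZA, AG) — off by 4.00°.

P = (0.00, 0.00) ✓; PK at -23.80° ✓; |PK| = 8.300 ✓; ∠(PK, KN) = 90.00° ✓; |KN| = 26.70 ✓; ∠(KN, NV) = 90.00° ✓; |NV| = 23.70 ✓; ∠NVM = 112.6° ✓; |VM| = 14.40 ✓; ∠VMZ = 60.60° ✓; |MZ| = 23.10 ✓; ∠MZA = 119.5° ✓; |ZA| = 17.50 ✓; ∠(ZA, AG) = 86.00° ✗; |AG| = 21.00 ✓.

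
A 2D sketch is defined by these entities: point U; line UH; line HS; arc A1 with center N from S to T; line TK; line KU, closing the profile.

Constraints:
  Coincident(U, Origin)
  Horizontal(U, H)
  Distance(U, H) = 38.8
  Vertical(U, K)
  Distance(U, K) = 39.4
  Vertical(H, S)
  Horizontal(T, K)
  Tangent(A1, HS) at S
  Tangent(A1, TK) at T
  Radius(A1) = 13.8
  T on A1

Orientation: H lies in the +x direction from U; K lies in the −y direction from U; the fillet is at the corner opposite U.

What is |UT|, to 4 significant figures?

46.66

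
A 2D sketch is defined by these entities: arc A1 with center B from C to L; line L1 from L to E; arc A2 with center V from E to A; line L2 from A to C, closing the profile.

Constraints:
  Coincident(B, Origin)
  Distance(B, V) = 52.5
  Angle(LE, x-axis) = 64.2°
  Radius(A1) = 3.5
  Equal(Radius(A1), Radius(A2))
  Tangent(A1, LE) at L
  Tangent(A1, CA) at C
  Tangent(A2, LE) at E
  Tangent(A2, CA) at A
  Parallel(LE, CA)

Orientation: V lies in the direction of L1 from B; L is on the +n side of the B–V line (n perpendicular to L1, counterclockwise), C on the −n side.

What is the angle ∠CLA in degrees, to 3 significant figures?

82.4°

The slot axis is L1's direction at 64.2°, so u = (cos 64.2°, sin 64.2°) = (0.435, 0.900) and n = (−sin 64.2°, cos 64.2°) = (-0.900, 0.435). B is at the origin and V lies 52.5 along u from B, so V = 52.5·u = (22.8, 47.3). Tangency of A1 to both parallel lines with radius 3.5 puts L and C at B ± 3.5·n: L = (-3.15, 1.52), C = (3.15, -1.52). Equal radii place E and A the same way about V: E = V + 3.5·n = (19.7, 48.8), A = V − 3.5·n = (26.0, 45.7). Then cos ∠CLA = LC·LA / (|LC||LA|), giving 82.4°.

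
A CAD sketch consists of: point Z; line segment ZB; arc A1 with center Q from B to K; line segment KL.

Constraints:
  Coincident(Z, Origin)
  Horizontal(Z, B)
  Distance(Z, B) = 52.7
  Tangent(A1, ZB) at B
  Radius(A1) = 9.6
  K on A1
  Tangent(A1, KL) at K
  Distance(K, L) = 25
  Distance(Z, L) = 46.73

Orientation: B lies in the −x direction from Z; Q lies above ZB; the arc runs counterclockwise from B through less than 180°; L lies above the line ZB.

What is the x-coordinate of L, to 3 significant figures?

-35.6

Z is at the origin; ZB is horizontal with |ZB| = 52.7 and B on the −x side, so B = (-52.7, 0.00). A1 meets ZB tangentially, so QB is at right angles to ZB, so Q = B + (0, 9.6) = (-52.7, 9.60). Since QK ⟂ KL (tangency), |QL| = √(9.6² + 25.0²) = 26.8 regardless of where K sits on A1. So L lies on both circle(Z, 46.73) and circle(Q, 26.8); the above-ZB intersection is L = (-35.6, 30.2). K is the foot of the tangent from L: K = (-43.6, 6.54).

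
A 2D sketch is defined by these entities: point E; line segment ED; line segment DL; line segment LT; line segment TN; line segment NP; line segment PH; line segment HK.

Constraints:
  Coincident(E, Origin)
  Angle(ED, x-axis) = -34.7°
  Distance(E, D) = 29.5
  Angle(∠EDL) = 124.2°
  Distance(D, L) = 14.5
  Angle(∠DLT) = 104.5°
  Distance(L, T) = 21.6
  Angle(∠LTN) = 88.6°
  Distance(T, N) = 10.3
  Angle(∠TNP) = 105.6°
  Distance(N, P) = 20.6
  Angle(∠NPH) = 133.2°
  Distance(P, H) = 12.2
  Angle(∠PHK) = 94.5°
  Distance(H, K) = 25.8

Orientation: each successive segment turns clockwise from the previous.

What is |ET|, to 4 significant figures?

36.66

∠EDL = 124.2° gives DL at -90.50° from the x-axis; with |DL| = 14.5, L = (24.13, -31.29). ∠DLT = 104.5° gives LT at -166.0° from the x-axis; with |LT| = 21.6, T = (3.168, -36.52). Then |ET| = |T − E| = 36.66.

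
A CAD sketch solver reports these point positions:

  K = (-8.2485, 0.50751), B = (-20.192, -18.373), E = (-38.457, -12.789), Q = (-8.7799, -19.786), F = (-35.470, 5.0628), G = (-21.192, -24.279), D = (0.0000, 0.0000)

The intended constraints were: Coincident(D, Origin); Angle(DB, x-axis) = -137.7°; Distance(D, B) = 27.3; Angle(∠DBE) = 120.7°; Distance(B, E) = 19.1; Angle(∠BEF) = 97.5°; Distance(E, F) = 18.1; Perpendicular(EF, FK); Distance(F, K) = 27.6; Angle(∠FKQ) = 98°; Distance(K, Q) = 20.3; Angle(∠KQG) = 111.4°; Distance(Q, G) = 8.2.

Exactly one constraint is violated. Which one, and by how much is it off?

Distance(Q, G) = 8.2 — off by 5.00.

D = (0.00, 0.00) ✓; DB at -137.7° ✓; |DB| = 27.30 ✓; ∠DBE = 120.7° ✓; |BE| = 19.10 ✓; ∠BEF = 97.50° ✓; |EF| = 18.10 ✓; ∠(EF, FK) = 90.00° ✓; |FK| = 27.60 ✓; ∠FKQ = 98.00° ✓; |KQ| = 20.30 ✓; ∠KQG = 111.4° ✓; |QG| = 13.20 ✗.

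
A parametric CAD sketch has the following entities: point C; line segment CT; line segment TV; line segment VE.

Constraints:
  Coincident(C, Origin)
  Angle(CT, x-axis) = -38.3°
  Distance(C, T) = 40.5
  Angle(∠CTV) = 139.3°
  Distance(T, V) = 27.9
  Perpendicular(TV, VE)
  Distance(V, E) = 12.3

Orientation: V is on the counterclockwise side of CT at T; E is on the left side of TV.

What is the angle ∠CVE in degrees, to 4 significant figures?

65.74°

C is at the origin; CT runs at -38.3° with length 40.5, so T = 40.5·(cos -38.3°, sin -38.3°) = (31.78, -25.10). ∠CTV = 139.3°, so TV runs at -38.3° + (180° − 139.3°) = 2.400° from the x-axis; with |TV| = 27.9, V = T + 27.9·(cos 2.400°, sin 2.400°) = (59.66, -23.93). TV is perpendicular to VE; with |VE| = 12.3 on the left of TV, E = V + 12.3·(-0.04188, 0.9991) = (59.14, -11.64). Then cos ∠CVE = VC·VE / (|VC||VE|), giving 65.74°.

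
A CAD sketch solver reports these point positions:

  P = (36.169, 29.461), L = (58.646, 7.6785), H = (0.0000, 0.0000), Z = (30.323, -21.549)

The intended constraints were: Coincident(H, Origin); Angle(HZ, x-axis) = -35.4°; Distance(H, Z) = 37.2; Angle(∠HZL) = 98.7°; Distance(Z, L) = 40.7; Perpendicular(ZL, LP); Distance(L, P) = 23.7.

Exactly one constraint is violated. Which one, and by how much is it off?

Distance(L, P) = 23.7 — off by 7.60.

H = (0.00, 0.00) ✓; HZ at -35.40° ✓; |HZ| = 37.20 ✓; ∠HZL = 98.70° ✓; |ZL| = 40.70 ✓; ∠(ZL, LP) = 90.00° ✓; |LP| = 31.30 ✗.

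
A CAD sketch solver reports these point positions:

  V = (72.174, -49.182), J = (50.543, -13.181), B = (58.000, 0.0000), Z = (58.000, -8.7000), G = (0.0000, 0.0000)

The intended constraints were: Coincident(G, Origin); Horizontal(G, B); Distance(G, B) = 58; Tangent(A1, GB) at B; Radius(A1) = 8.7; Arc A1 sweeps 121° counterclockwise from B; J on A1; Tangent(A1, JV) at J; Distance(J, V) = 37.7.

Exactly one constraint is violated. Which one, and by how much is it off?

Distance(J, V) = 37.7 — off by 4.30.

G = (0.00, 0.00) ✓; G.y = 0.00, B.y = 0.00 ✓; |GB| = 58.00 ✓; ∠(ZB, BG) = 90.00° ✓; |ZB| = 8.700 ✓; bearing(Z→J) − bearing(Z→B) = 121.0° ✓; |ZJ| = 8.700 ✓; ∠(ZJ, JV) = 90.00° ✓; |JV| = 42.00 ✗.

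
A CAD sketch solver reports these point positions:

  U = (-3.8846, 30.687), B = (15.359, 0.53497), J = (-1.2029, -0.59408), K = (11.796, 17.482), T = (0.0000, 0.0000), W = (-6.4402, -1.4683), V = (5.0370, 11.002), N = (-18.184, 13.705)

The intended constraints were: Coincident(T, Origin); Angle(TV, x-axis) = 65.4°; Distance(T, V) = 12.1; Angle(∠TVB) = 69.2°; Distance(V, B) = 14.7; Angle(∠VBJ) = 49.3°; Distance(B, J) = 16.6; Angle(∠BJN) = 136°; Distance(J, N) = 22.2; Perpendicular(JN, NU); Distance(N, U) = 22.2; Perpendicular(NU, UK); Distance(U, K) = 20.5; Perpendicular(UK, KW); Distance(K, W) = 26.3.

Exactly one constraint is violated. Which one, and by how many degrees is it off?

Perpendicular(UK, KW) — off by 3.80°.

T = (0.00, 0.00) ✓; TV at 65.40° ✓; |TV| = 12.10 ✓; ∠TVB = 69.20° ✓; |VB| = 14.70 ✓; ∠VBJ = 49.30° ✓; |BJ| = 16.60 ✓; ∠BJN = 136.0° ✓; |JN| = 22.20 ✓; ∠(JN, NU) = 90.00° ✓; |NU| = 22.20 ✓; ∠(NU, UK) = 90.00° ✓; |UK| = 20.50 ✓; ∠(UK, KW) = 93.80° ✗; |KW| = 26.30 ✓.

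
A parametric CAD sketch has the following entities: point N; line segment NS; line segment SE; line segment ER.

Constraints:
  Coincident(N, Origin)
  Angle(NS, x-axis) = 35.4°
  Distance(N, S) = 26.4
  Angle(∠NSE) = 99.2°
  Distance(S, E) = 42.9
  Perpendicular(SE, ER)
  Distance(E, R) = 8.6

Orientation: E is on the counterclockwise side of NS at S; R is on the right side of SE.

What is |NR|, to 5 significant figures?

58.495

N is at the origin; NS runs at 35.4° with length 26.4, so S = 26.4·(cos 35.4°, sin 35.4°) = (21.519, 15.293). ∠NSE = 99.2°, so SE runs at 35.4° + (180° − 99.2°) = 116.20° from the x-axis; with |SE| = 42.9, E = S + 42.9·(cos 116.20°, sin 116.20°) = (2.5788, 53.785). SE is perpendicular to ER; with |ER| = 8.6 on the right of SE, R = E + 8.6·(0.89726, 0.44151) = (10.295, 57.582). Then |NR| = |R − N| = 58.495.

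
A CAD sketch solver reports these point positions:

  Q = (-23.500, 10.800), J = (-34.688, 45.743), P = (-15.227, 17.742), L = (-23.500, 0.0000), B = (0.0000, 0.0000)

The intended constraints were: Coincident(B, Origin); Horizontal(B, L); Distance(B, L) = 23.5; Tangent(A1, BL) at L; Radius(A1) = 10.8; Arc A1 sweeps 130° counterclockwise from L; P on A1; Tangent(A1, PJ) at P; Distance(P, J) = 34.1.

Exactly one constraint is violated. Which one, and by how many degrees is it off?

Tangent(A1, PJ) at P — off by 5.20°.

B = (0.00, 0.00) ✓; B.y = 0.00, L.y = 0.00 ✓; |BL| = 23.50 ✓; ∠(QL, LB) = 90.00° ✓; |QL| = 10.80 ✓; bearing(Q→P) − bearing(Q→L) = 130.0° ✓; |QP| = 10.80 ✓; ∠(QP, PJ) = 95.20° ✗; |PJ| = 34.10 ✓.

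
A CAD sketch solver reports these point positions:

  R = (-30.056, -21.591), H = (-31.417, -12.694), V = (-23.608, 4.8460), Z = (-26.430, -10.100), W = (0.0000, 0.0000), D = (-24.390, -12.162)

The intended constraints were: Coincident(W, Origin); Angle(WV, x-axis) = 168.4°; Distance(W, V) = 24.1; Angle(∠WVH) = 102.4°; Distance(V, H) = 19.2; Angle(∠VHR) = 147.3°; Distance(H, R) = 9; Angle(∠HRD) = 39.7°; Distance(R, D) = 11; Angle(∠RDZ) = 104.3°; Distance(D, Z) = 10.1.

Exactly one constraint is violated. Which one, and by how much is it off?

Distance(D, Z) = 10.1 — off by 7.20.

W = (0.00, 0.00) ✓; WV at 168.4° ✓; |WV| = 24.10 ✓; ∠WVH = 102.4° ✓; |VH| = 19.20 ✓; ∠VHR = 147.3° ✓; |HR| = 9.000 ✓; ∠HRD = 39.70° ✓; |RD| = 11.00 ✓; ∠RDZ = 104.3° ✓; |DZ| = 2.901 ✗.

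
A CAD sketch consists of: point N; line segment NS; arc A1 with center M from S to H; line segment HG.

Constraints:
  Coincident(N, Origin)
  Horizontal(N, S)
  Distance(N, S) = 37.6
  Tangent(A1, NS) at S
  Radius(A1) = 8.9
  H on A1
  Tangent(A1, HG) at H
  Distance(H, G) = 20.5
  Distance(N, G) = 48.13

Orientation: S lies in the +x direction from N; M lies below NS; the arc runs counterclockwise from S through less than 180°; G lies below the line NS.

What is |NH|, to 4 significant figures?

31.68

N is at the origin; NS is horizontal with |NS| = 37.6 and S on the +x side, so S = (37.60, 0.000). Tangency of A1 to NS means the radius MS is perpendicular to NS, so M = S + (0, -8.9) = (37.60, -8.900). Since MH ⟂ HG (tangency), |MG| = √(8.9² + 20.5²) = 22.35 regardless of where H sits on A1. So G lies on both circle(N, 48.13) and circle(M, 22.35); the below-NS intersection is G = (36.62, -31.23). H is the foot of the tangent from G: H = (29.29, -12.08).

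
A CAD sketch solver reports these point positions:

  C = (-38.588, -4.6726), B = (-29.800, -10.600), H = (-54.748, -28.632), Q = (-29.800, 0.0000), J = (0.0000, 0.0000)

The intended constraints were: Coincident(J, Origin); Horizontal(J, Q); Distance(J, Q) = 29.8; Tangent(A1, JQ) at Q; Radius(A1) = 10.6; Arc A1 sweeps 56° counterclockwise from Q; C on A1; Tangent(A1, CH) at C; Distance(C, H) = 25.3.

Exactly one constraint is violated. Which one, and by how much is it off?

Distance(C, H) = 25.3 — off by 3.60.

J = (0.00, 0.00) ✓; J.y = 0.00, Q.y = 0.00 ✓; |JQ| = 29.80 ✓; ∠(BQ, QJ) = 90.00° ✓; |BQ| = 10.60 ✓; bearing(B→C) − bearing(B→Q) = 56.00° ✓; |BC| = 10.60 ✓; ∠(BC, CH) = 90.00° ✓; |CH| = 28.90 ✗.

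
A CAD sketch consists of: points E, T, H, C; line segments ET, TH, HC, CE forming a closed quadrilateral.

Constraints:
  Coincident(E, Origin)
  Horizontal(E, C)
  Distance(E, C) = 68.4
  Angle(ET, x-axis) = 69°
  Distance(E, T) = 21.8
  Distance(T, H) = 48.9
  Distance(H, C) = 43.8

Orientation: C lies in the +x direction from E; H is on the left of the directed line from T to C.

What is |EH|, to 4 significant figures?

66.26

E is at the origin; E and C share the same y with |EC| = 68.4 and C in +x, so C = (68.4, 0). ET runs at 69.0° with |ET| = 21.8, so T = (7.812, 20.35). H is determined by |TH| = 48.9 and |HC| = 43.8 together: it lies at the intersection of circle(T, 48.9) and circle(C, 43.8). With |TC| = 63.91, the foot of the radical line on TC is 35.66 from T and the perpendicular offset is √(48.9² − 35.66²) = 33.46. Taking the left-of-TC solution: H = (52.27, 40.72).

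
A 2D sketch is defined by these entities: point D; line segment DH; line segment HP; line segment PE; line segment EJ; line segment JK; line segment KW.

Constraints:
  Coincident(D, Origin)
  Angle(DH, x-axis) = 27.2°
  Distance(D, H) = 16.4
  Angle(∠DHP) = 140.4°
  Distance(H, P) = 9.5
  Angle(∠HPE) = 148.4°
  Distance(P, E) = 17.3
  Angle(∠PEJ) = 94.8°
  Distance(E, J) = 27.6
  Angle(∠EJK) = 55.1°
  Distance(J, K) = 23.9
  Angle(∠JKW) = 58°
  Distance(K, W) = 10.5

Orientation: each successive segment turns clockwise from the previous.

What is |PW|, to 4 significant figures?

13.41

∠EJK = 55.1° gives JK at 105.9° from the x-axis; with |JK| = 23.9, K = (12.32, -4.964). ∠JKW = 58.0° gives KW at -16.10° from the x-axis; with |KW| = 10.5, W = (22.41, -7.876). Then |PW| = |W − P| = 13.41.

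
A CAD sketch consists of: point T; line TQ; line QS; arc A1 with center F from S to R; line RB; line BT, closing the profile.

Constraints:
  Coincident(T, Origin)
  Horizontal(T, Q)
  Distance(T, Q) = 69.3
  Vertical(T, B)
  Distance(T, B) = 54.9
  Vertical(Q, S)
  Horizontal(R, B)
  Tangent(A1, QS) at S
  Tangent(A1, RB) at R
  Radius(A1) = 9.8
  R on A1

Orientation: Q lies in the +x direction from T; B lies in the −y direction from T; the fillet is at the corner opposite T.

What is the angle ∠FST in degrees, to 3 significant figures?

33.1°

T is at the origin; T and Q share the same y with |TQ| = 69.3 and Q on the +x side, so Q = (69.3, 0.00). TB is vertical with |TB| = 54.9 and B on the −y side, so B = (0.00, -54.9). The virtual corner opposite T is at (69.3, -54.9). Since A1 is tangent to QS there, FS ⟂ QS and A1 meets RB tangentially, so FR is at right angles to RB, with radius 9.8, so the center F sits 9.8 in from both sides at F = (59.5, -45.1). That places the tangent points at S = (69.3, -45.1) on QS and R = (59.5, -54.9) on RB. Then cos ∠FST = SF·ST / (|SF||ST|), giving 33.1°.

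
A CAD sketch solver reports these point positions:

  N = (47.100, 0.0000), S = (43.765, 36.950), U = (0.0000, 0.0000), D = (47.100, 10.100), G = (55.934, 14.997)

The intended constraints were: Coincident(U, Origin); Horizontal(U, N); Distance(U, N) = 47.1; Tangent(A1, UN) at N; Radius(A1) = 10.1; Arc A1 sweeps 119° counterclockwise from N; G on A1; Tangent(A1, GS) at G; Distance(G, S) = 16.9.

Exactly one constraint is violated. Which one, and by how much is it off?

Distance(G, S) = 16.9 — off by 8.20.

U = (0.00, 0.00) ✓; U.y = 0.00, N.y = 0.00 ✓; |UN| = 47.10 ✓; ∠(DN, NU) = 90.00° ✓; |DN| = 10.10 ✓; bearing(D→G) − bearing(D→N) = 119.0° ✓; |DG| = 10.10 ✓; ∠(DG, GS) = 90.00° ✓; |GS| = 25.10 ✗.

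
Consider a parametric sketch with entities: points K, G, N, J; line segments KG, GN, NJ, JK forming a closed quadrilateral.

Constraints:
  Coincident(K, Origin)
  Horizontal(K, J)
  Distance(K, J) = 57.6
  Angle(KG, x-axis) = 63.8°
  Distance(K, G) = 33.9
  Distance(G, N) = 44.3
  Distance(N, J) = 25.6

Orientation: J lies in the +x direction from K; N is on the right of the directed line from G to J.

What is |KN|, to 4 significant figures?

35.23

Checks: |GN| = 44.30 ✓; |NJ| = 25.60 ✓.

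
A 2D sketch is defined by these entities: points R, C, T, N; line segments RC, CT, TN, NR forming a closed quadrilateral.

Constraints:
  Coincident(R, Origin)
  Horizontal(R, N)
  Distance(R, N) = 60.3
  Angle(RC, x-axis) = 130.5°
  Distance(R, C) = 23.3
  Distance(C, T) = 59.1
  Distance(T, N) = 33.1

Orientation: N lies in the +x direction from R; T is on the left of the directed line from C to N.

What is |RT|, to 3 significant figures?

51.5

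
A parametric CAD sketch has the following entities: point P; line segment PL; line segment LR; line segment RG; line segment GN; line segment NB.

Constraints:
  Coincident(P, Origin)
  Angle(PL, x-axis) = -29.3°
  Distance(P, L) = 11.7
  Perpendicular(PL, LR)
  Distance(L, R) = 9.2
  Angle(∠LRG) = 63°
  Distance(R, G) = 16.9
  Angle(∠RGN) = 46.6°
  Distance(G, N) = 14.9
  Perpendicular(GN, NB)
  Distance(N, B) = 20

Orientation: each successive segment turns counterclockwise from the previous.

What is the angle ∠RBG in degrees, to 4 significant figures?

13.62°

∠RGN = 46.6° gives GN at -48.90° from the x-axis; with |GN| = 14.9, N = (7.614, -8.253). The perpendicularity gives NB at right angles to GN, so NB runs at 41.10°; with |NB| = 20.0, B = (22.69, 4.895). Then cos ∠RBG = BR·BG / (|BR||BG|), giving 13.62°.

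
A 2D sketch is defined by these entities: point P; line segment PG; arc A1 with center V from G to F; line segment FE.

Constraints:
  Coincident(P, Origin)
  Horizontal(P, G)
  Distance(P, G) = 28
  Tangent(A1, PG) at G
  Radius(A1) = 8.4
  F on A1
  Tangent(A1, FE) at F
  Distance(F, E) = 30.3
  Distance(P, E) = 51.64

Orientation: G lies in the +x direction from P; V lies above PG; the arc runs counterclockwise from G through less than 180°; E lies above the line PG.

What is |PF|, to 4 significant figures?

37.51

Checks: |VF| = 8.400 ✓; ∠(VF, FE) = 90.00° ✓; |FE| = 30.30 ✓; |PE| = 51.64 ✓.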